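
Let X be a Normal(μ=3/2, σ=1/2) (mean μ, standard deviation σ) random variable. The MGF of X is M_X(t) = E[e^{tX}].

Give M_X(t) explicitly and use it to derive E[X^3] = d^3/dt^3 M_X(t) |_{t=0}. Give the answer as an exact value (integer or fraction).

E[X^3] = D^3[M](0) = 9/2

M_X(t) = e^(t^2/8 + 3*t/2)
D^3[M](t) = t^3*e^(3*t/2)*e^(t^2/8)/64 + 9*t^2*e^(3*t/2)*e^(t^2/8)/32 + 15*t*e^(3*t/2)*e^(t^2/8)/8 + 9*e^(3*t/2)*e^(t^2/8)/2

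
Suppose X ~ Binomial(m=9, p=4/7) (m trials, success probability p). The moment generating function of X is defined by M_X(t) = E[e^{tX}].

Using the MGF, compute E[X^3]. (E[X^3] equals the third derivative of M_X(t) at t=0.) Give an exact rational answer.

M_X(t) = (4*e^(t)/7 + 3/7)^9

E[X^3] = d^3M/dt^3 |_{t=0} = 1188/7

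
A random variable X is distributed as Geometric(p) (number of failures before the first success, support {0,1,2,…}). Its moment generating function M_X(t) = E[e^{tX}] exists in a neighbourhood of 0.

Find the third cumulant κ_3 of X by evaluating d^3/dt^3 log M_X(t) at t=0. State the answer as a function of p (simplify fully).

κ_3 = D^3[K](0) = (p^2 - 3*p + 2)/p^3

M_X(t) = p/(-(1 - p)*e^(t) + 1)
K_X(t) = log M_X(t) = log(p) - log(-(1 - p)*e^(t) + 1)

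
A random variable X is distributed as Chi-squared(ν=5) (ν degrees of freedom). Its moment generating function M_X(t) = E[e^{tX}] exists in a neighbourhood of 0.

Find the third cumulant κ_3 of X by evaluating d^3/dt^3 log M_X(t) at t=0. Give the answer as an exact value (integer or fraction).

κ_3 = K^(3)(0) = 40

M_X(t) = (1 - 2*t)^(-5/2)
K_X(t) = log M_X(t) = -5*log(1 - 2*t)/2
K^(3)(t) = -40/(8*t^3 - 12*t^2 + 6*t - 1)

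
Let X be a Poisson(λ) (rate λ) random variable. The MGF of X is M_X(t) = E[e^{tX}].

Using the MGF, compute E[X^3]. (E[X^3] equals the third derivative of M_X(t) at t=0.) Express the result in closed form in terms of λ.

M_X(t) = e^(λ*(e^(t) - 1))
dM/dt = λ*e^(-λ)*e^(t)*e^(λ*e^(t))
d^2M/dt^2 = (λ^2*e^(2*t)*e^(λ*e^(t)) + λ*e^(t)*e^(λ*e^(t)))*e^(-λ)
d^3M/dt^3 = (λ^3*e^(3*t)*e^(λ*e^(t)) + 3*λ^2*e^(2*t)*e^(λ*e^(t)) + λ*e^(t)*e^(λ*e^(t)))*e^(-λ)

E[X^3] = d^3M/dt^3 |_{t=0} = λ*(λ^2 + 3*λ + 1)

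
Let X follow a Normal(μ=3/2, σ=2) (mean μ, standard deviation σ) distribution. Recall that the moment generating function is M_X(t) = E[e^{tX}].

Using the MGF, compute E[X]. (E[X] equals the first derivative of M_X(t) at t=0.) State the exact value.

E[X] = M′(0) = 3/2

M_X(t) = e^(2*t^2 + 3*t/2)
M′(t) = 4*t*e^(3*t/2)*e^(2*t^2) + 3*e^(3*t/2)*e^(2*t^2)/2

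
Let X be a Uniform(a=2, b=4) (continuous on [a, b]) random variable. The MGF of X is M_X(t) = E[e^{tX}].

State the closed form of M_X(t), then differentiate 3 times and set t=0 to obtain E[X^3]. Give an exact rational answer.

M_X(t) = (e^(4*t) - e^(2*t))/(2*t)
dM/dt = (4*t*e^(4*t) - 2*t*e^(2*t) - e^(4*t) + e^(2*t))/(2*t^2)
d^2M/dt^2 = (8*t^2*e^(4*t) - 2*t^2*e^(2*t) - 4*t*e^(4*t) + 2*t*e^(2*t) + e^(4*t) - e^(2*t))/t^3
d^3M/dt^3 = (32*t^3*e^(4*t) - 4*t^3*e^(2*t) - 24*t^2*e^(4*t) + 6*t^2*e^(2*t) + 12*t*e^(4*t) - 6*t*e^(2*t) - 3*e^(4*t) + 3*e^(2*t))/t^4

E[X^3] = d^3M/dt^3 |_{t=0} = 30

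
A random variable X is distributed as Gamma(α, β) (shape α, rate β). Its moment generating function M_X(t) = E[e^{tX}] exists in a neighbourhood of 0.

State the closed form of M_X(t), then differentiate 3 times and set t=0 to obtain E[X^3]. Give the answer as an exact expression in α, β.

M_X(t) = (β/(β - t))^α
M′(t) = -α*β^α*(1/(β - t))^α/(-β + t)
M′′(t) = (α^2*β^α*(1/(β - t))^α + α*β^α*(1/(β - t))^α)/(β^2 - 2*β*t + t^2)
M′′′(t) = (-α^3*β^α*(1/(β - t))^α - 3*α^2*β^α*(1/(β - t))^α - 2*α*β^α*(1/(β - t))^α)/(-β^3 + 3*β^2*t - 3*β*t^2 + t^3)

E[X^3] = M′′′(0) = α*(α^2 + 3*α + 2)/β^3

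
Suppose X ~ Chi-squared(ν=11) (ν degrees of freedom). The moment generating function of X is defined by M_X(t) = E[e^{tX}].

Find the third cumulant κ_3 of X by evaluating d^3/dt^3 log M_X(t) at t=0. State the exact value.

M_X(t) = (1 - 2*t)^(-11/2)
K_X(t) = log M_X(t) = -11*log(1 - 2*t)/2
K′(t) = -11/(2*t - 1)
K′′(t) = 22/(4*t^2 - 4*t + 1)
K′′′(t) = -88/(8*t^3 - 12*t^2 + 6*t - 1)

κ_3 = K′′′(0) = 88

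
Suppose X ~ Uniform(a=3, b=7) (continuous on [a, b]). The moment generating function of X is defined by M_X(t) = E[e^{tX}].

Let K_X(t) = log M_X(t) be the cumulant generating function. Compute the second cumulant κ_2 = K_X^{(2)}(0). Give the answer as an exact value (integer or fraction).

κ_2 = d^2K/dt^2 |_{t=0} = 4/3

M_X(t) = (e^(7*t) - e^(3*t))/(4*t)
K_X(t) = log M_X(t) = -log(t) + log(e^(7*t) - e^(3*t)) - 2*log(2)
dK/dt = (7*t*e^(4*t) - 3*t - e^(4*t) + 1)/(t*e^(4*t) - t)
d^2K/dt^2 = (-16*t^2*e^(4*t) + e^(8*t) - 2*e^(4*t) + 1)/(t^2*e^(8*t) - 2*t^2*e^(4*t) + t^2)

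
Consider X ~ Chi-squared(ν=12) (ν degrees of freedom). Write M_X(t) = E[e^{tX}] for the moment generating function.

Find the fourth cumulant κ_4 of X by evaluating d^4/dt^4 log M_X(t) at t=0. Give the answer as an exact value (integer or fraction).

M_X(t) = (1 - 2*t)^(-6)
K_X(t) = log M_X(t) = -6*log(1 - 2*t)
D^4[K](t) = 576/(16*t^4 - 32*t^3 + 24*t^2 - 8*t + 1)

κ_4 = D^4[K](0) = 576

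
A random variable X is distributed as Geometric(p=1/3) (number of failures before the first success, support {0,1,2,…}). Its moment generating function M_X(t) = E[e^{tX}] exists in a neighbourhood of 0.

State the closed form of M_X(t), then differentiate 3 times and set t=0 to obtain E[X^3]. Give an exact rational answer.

E[X^3] = D^3[M](0) = 74

M_X(t) = 1/(3*(1 - 2*e^(t)/3))
D^3[M](t) = (8*e^(3*t) + 48*e^(2*t) + 18*e^(t))/(16*e^(4*t) - 96*e^(3*t) + 216*e^(2*t) - 216*e^(t) + 81)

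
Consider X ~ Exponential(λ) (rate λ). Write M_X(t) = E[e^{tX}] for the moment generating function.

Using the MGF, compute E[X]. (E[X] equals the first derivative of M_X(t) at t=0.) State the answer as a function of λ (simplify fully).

M_X(t) = λ/(λ - t)
M′(t) = λ/(λ^2 - 2*λ*t + t^2)

E[X] = M′(0) = 1/λ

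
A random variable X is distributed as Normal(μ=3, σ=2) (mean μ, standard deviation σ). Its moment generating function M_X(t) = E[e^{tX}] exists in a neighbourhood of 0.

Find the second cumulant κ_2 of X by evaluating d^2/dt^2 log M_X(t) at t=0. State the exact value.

M_X(t) = e^(2*t^2 + 3*t)
K_X(t) = log M_X(t) = 2*t^2 + 3*t
K′(t) = 4*t + 3
K′′(t) = 4

κ_2 = K′′(0) = 4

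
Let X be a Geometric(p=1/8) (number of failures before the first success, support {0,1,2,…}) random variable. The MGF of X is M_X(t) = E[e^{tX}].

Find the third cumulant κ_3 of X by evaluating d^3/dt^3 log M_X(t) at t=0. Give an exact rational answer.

κ_3 = K^(3)(0) = 840

M_X(t) = 1/(8*(1 - 7*e^(t)/8))
K_X(t) = log M_X(t) = -log(1 - 7*e^(t)/8) - 3*log(2)
K^(3)(t) = (-392*e^(2*t) - 448*e^(t))/(343*e^(3*t) - 1176*e^(2*t) + 1344*e^(t) - 512)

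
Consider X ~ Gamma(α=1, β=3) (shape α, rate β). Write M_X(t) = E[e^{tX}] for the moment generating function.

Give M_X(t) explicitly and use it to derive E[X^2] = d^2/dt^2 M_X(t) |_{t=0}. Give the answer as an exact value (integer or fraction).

E[X^2] = M^(2)(0) = 2/9

M_X(t) = 3/(3 - t)
M^(2)(t) = -6/(t^3 - 9*t^2 + 27*t - 27)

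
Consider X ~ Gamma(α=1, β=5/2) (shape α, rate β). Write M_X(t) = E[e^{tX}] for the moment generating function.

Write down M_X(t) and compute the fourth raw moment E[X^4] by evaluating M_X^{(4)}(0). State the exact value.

M_X(t) = 5/(2*(5/2 - t))
dM/dt = 10/(4*t^2 - 20*t + 25)
d^2M/dt^2 = -40/(8*t^3 - 60*t^2 + 150*t - 125)
d^3M/dt^3 = 240/(16*t^4 - 160*t^3 + 600*t^2 - 1000*t + 625)
d^4M/dt^4 = -1920/(32*t^5 - 400*t^4 + 2000*t^3 - 5000*t^2 + 6250*t - 3125)

E[X^4] = d^4M/dt^4 |_{t=0} = 384/625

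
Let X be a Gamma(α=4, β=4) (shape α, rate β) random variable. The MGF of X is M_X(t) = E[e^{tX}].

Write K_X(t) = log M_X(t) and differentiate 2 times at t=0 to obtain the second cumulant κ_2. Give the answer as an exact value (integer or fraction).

M_X(t) = 256/(4 - t)^4
K_X(t) = log M_X(t) = -4*log(4 - t) + 8*log(2)
D^2[K](t) = 4/(t^2 - 8*t + 16)

κ_2 = D^2[K](0) = 1/4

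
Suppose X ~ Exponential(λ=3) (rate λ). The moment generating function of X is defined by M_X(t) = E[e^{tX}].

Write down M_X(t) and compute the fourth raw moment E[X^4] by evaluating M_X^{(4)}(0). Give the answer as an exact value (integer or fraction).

M_X(t) = 3/(3 - t)
M′(t) = 3/(t^2 - 6*t + 9)
M′′(t) = -6/(t^3 - 9*t^2 + 27*t - 27)
M′′′(t) = 18/(t^4 - 12*t^3 + 54*t^2 - 108*t + 81)
M′′′′(t) = -72/(t^5 - 15*t^4 + 90*t^3 - 270*t^2 + 405*t - 243)

E[X^4] = M′′′′(0) = 8/27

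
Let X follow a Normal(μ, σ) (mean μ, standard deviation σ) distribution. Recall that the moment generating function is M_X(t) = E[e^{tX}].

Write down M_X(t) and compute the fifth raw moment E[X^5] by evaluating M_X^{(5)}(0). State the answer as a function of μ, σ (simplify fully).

E[X^5] = M^(5)(0) = μ*(μ^4 + 10*μ^2*σ^2 + 15*σ^4)

M_X(t) = e^(μ*t + σ^2*t^2/2)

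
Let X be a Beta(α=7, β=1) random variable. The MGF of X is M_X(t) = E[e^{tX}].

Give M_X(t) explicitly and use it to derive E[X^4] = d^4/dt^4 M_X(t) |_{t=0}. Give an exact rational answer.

E[X^4] = D^4[M](0) = 7/11

M_X(t) = ₁F₁(7; 8; t)
D^4[M](t) = 7*₁F₁(11; 12; t)/11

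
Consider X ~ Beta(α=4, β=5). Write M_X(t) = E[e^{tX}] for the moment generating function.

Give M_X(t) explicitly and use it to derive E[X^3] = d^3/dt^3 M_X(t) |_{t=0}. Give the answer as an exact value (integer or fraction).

M_X(t) = ₁F₁(4; 9; t)
M′(t) = 4*₁F₁(5; 10; t)/9
M′′(t) = 2*₁F₁(6; 11; t)/9
M′′′(t) = 4*₁F₁(7; 12; t)/33

E[X^3] = M′′′(0) = 4/33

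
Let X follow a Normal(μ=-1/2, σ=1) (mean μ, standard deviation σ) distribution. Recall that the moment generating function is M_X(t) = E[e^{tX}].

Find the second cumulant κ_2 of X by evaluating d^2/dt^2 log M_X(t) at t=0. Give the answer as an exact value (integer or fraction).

M_X(t) = e^(t^2/2 - t/2)
K_X(t) = log M_X(t) = t^2/2 - t/2
dK/dt = t - 1/2
d^2K/dt^2 = 1

κ_2 = d^2K/dt^2 |_{t=0} = 1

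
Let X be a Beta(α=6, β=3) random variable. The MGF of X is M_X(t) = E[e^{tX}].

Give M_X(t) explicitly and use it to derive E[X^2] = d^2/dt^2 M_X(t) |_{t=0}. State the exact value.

E[X^2] = d^2M/dt^2 |_{t=0} = 7/15

M_X(t) = ₁F₁(6; 9; t)
dM/dt = 2*₁F₁(7; 10; t)/3
d^2M/dt^2 = 7*₁F₁(8; 11; t)/15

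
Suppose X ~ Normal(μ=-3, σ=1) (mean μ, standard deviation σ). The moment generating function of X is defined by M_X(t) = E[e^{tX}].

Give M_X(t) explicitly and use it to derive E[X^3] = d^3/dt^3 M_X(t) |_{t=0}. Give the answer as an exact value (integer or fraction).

E[X^3] = M′′′(0) = -36

M_X(t) = e^(t^2/2 - 3*t)
M′(t) = t*e^(-3*t)*e^(t^2/2) - 3*e^(-3*t)*e^(t^2/2)
M′′(t) = (t^2*e^(t^2/2) - 6*t*e^(t^2/2) + 10*e^(t^2/2))*e^(-3*t)
M′′′(t) = (t^3*e^(t^2/2) - 9*t^2*e^(t^2/2) + 30*t*e^(t^2/2) - 36*e^(t^2/2))*e^(-3*t)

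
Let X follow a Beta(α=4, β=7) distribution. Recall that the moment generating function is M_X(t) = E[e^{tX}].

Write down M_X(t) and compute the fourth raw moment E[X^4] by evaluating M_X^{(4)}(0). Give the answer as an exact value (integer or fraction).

M_X(t) = ₁F₁(4; 11; t)
dM/dt = 4*₁F₁(5; 12; t)/11
d^2M/dt^2 = 5*₁F₁(6; 13; t)/33
d^3M/dt^3 = 10*₁F₁(7; 14; t)/143
d^4M/dt^4 = 5*₁F₁(8; 15; t)/143

E[X^4] = d^4M/dt^4 |_{t=0} = 5/143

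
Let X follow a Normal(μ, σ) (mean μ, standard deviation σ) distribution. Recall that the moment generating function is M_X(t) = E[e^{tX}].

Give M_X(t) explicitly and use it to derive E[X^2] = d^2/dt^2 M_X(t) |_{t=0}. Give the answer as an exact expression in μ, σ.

E[X^2] = M^(2)(0) = μ^2 + σ^2

M_X(t) = e^(μ*t + σ^2*t^2/2)
M^(2)(t) = μ^2*e^(μ*t)*e^(σ^2*t^2/2) + 2*μ*σ^2*t*e^(μ*t)*e^(σ^2*t^2/2) + σ^4*t^2*e^(μ*t)*e^(σ^2*t^2/2) + σ^2*e^(μ*t)*e^(σ^2*t^2/2)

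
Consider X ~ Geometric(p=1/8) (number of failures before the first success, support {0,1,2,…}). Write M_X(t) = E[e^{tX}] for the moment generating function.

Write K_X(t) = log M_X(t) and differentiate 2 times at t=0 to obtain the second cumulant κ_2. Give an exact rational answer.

M_X(t) = 1/(8*(1 - 7*e^(t)/8))
K_X(t) = log M_X(t) = -log(1 - 7*e^(t)/8) - 3*log(2)
K^(2)(t) = 56*e^(t)/(49*e^(2*t) - 112*e^(t) + 64)

κ_2 = K^(2)(0) = 56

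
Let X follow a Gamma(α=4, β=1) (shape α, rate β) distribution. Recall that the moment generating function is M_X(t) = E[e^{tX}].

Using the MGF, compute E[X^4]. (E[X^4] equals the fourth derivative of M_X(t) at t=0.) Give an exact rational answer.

E[X^4] = M^(4)(0) = 840

M_X(t) = (1 - t)^(-4)
M^(4)(t) = 840/(t^8 - 8*t^7 + 28*t^6 - 56*t^5 + 70*t^4 - 56*t^3 + 28*t^2 - 8*t + 1)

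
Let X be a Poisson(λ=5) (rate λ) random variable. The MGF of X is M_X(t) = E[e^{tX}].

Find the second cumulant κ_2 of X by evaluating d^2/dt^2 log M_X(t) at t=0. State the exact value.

κ_2 = D^2[K](0) = 5

M_X(t) = e^(5*e^(t) - 5)
K_X(t) = log M_X(t) = 5*e^(t) - 5
D^2[K](t) = 5*e^(t)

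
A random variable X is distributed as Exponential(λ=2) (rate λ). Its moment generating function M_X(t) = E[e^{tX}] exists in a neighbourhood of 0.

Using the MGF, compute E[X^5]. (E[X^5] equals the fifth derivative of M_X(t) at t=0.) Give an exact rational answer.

M_X(t) = 2/(2 - t)
dM/dt = 2/(t^2 - 4*t + 4)
d^2M/dt^2 = -4/(t^3 - 6*t^2 + 12*t - 8)
d^3M/dt^3 = 12/(t^4 - 8*t^3 + 24*t^2 - 32*t + 16)
d^4M/dt^4 = -48/(t^5 - 10*t^4 + 40*t^3 - 80*t^2 + 80*t - 32)
d^5M/dt^5 = 240/(t^6 - 12*t^5 + 60*t^4 - 160*t^3 + 240*t^2 - 192*t + 64)

E[X^5] = d^5M/dt^5 |_{t=0} = 15/4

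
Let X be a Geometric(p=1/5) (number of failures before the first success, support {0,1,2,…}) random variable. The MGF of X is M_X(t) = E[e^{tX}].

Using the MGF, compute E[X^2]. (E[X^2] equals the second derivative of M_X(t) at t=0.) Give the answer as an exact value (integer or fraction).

M_X(t) = 1/(5*(1 - 4*e^(t)/5))
dM/dt = 4*e^(t)/(16*e^(2*t) - 40*e^(t) + 25)
d^2M/dt^2 = (-16*e^(2*t) - 20*e^(t))/(64*e^(3*t) - 240*e^(2*t) + 300*e^(t) - 125)

E[X^2] = d^2M/dt^2 |_{t=0} = 36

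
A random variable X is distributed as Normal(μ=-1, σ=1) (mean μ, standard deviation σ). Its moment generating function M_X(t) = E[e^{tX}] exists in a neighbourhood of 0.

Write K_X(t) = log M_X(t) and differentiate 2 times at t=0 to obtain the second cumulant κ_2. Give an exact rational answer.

M_X(t) = e^(t^2/2 - t)
K_X(t) = log M_X(t) = t^2/2 - t
D^2[K](t) = 1

κ_2 = D^2[K](0) = 1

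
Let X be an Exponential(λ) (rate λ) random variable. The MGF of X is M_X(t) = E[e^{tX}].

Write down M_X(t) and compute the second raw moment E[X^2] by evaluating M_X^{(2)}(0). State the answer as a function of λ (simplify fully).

M_X(t) = λ/(λ - t)
M′(t) = λ/(λ^2 - 2*λ*t + t^2)
M′′(t) = -2*λ/(-λ^3 + 3*λ^2*t - 3*λ*t^2 + t^3)

E[X^2] = M′′(0) = 2/λ^2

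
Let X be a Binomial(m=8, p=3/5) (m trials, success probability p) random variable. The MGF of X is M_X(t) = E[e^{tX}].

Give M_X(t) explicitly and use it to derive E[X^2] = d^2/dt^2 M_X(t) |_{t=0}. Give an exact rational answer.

M_X(t) = (3*e^(t)/5 + 2/5)^8

E[X^2] = M^(2)(0) = 624/25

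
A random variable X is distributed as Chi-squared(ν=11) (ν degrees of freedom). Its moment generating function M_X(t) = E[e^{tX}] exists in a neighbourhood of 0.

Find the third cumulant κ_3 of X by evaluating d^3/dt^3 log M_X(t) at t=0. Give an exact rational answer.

M_X(t) = (1 - 2*t)^(-11/2)
K_X(t) = log M_X(t) = -11*log(1 - 2*t)/2
K′(t) = -11/(2*t - 1)
K′′(t) = 22/(4*t^2 - 4*t + 1)
K′′′(t) = -88/(8*t^3 - 12*t^2 + 6*t - 1)

κ_3 = K′′′(0) = 88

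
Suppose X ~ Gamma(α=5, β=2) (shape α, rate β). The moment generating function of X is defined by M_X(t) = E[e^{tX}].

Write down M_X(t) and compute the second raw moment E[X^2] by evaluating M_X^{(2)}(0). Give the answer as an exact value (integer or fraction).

M_X(t) = 32/(2 - t)^5
M′(t) = 160/(t^6 - 12*t^5 + 60*t^4 - 160*t^3 + 240*t^2 - 192*t + 64)
M′′(t) = -960/(t^7 - 14*t^6 + 84*t^5 - 280*t^4 + 560*t^3 - 672*t^2 + 448*t - 128)

E[X^2] = M′′(0) = 15/2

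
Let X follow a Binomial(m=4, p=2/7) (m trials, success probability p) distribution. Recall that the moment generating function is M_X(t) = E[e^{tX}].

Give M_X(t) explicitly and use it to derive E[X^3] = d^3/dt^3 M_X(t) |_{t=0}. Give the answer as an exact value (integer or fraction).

M_X(t) = (2*e^(t)/7 + 5/7)^4
M^(3)(t) = 1024*e^(4*t)/2401 + 4320*e^(3*t)/2401 + 4800*e^(2*t)/2401 + 1000*e^(t)/2401

E[X^3] = M^(3)(0) = 1592/343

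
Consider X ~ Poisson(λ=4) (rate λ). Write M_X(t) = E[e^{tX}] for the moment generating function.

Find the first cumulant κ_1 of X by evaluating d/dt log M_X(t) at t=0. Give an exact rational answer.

κ_1 = dK/dt |_{t=0} = 4

M_X(t) = e^(4*e^(t) - 4)
K_X(t) = log M_X(t) = 4*e^(t) - 4
dK/dt = 4*e^(t)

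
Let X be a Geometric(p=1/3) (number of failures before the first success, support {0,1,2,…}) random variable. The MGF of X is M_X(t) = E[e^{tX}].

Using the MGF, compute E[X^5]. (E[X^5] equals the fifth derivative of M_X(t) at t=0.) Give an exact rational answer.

M_X(t) = 1/(3*(1 - 2*e^(t)/3))
dM/dt = 2*e^(t)/(4*e^(2*t) - 12*e^(t) + 9)
d^2M/dt^2 = (-4*e^(2*t) - 6*e^(t))/(8*e^(3*t) - 36*e^(2*t) + 54*e^(t) - 27)
d^3M/dt^3 = (8*e^(3*t) + 48*e^(2*t) + 18*e^(t))/(16*e^(4*t) - 96*e^(3*t) + 216*e^(2*t) - 216*e^(t) + 81)
d^4M/dt^4 = (-16*e^(4*t) - 264*e^(3*t) - 396*e^(2*t) - 54*e^(t))/(32*e^(5*t) - 240*e^(4*t) + 720*e^(3*t) - 1080*e^(2*t) + 810*e^(t) - 243)
d^5M/dt^5 = (32*e^(5*t) + 1248*e^(4*t) + 4752*e^(3*t) + 2808*e^(2*t) + 162*e^(t))/(64*e^(6*t) - 576*e^(5*t) + 2160*e^(4*t) - 4320*e^(3*t) + 4860*e^(2*t) - 2916*e^(t) + 729)

E[X^5] = d^5M/dt^5 |_{t=0} = 9002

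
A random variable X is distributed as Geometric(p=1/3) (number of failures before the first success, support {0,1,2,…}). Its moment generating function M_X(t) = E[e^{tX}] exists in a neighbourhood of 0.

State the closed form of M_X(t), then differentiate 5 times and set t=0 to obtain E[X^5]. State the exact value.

M_X(t) = 1/(3*(1 - 2*e^(t)/3))
dM/dt = 2*e^(t)/(4*e^(2*t) - 12*e^(t) + 9)
d^2M/dt^2 = (-4*e^(2*t) - 6*e^(t))/(8*e^(3*t) - 36*e^(2*t) + 54*e^(t) - 27)
d^3M/dt^3 = (8*e^(3*t) + 48*e^(2*t) + 18*e^(t))/(16*e^(4*t) - 96*e^(3*t) + 216*e^(2*t) - 216*e^(t) + 81)
d^4M/dt^4 = (-16*e^(4*t) - 264*e^(3*t) - 396*e^(2*t) - 54*e^(t))/(32*e^(5*t) - 240*e^(4*t) + 720*e^(3*t) - 1080*e^(2*t) + 810*e^(t) - 243)
d^5M/dt^5 = (32*e^(5*t) + 1248*e^(4*t) + 4752*e^(3*t) + 2808*e^(2*t) + 162*e^(t))/(64*e^(6*t) - 576*e^(5*t) + 2160*e^(4*t) - 4320*e^(3*t) + 4860*e^(2*t) - 2916*e^(t) + 729)

E[X^5] = d^5M/dt^5 |_{t=0} = 9002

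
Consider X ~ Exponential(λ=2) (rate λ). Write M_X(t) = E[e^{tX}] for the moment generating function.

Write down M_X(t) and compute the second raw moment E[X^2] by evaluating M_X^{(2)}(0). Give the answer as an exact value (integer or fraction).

E[X^2] = D^2[M](0) = 1/2

M_X(t) = 2/(2 - t)
D^2[M](t) = -4/(t^3 - 6*t^2 + 12*t - 8)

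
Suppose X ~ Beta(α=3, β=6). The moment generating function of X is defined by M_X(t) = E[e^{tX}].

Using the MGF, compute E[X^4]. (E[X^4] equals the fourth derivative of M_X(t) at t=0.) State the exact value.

M_X(t) = ₁F₁(3; 9; t)
dM/dt = ₁F₁(4; 10; t)/3
d^2M/dt^2 = 2*₁F₁(5; 11; t)/15
d^3M/dt^3 = 2*₁F₁(6; 12; t)/33
d^4M/dt^4 = ₁F₁(7; 13; t)/33

E[X^4] = d^4M/dt^4 |_{t=0} = 1/33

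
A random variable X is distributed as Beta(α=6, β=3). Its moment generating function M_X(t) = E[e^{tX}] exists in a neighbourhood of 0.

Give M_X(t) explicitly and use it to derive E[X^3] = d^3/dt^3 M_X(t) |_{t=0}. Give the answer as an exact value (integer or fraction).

E[X^3] = D^3[M](0) = 56/165

M_X(t) = ₁F₁(6; 9; t)
D^3[M](t) = 56*₁F₁(9; 12; t)/165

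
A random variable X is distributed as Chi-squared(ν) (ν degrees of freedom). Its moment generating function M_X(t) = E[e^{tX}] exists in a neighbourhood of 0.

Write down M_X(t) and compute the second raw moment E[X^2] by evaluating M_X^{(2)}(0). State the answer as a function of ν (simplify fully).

E[X^2] = d^2M/dt^2 |_{t=0} = ν*(ν + 2)

M_X(t) = (1 - 2*t)^(-ν/2)
dM/dt = -ν/(2*t*(1 - 2*t)^(ν/2) - (1 - 2*t)^(ν/2))
d^2M/dt^2 = (ν^2 + 2*ν)/(4*t^2*(1 - 2*t)^(ν/2) - 4*t*(1 - 2*t)^(ν/2) + (1 - 2*t)^(ν/2))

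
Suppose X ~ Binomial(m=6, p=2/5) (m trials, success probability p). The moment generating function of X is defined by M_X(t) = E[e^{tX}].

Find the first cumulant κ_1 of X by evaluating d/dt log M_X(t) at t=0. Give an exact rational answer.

κ_1 = K^(1)(0) = 12/5

M_X(t) = (2*e^(t)/5 + 3/5)^6
K_X(t) = log M_X(t) = 6*log(2*e^(t)/5 + 3/5)
K^(1)(t) = 12*e^(t)/(2*e^(t) + 3)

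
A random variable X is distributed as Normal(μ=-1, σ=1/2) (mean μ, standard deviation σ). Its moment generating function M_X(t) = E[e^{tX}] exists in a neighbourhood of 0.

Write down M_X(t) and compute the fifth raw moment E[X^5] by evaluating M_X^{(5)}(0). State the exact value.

E[X^5] = M^(5)(0) = -71/16

M_X(t) = e^(t^2/8 - t)
M^(5)(t) = (t^5*e^(t^2/8) - 20*t^4*e^(t^2/8) + 200*t^3*e^(t^2/8) - 1120*t^2*e^(t^2/8) + 3440*t*e^(t^2/8) - 4544*e^(t^2/8))*e^(-t)/1024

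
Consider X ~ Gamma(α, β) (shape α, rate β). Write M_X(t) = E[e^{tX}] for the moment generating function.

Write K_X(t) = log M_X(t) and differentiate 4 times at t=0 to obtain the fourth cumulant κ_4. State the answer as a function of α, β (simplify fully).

M_X(t) = (β/(β - t))^α
K_X(t) = log M_X(t) = α*(log(β) - log(β - t))
K^(4)(t) = 6*α/(β^4 - 4*β^3*t + 6*β^2*t^2 - 4*β*t^3 + t^4)

κ_4 = K^(4)(0) = 6*α/β^4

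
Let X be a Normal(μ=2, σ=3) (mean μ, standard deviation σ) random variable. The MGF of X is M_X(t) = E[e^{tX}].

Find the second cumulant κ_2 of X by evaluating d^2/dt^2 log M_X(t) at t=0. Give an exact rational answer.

M_X(t) = e^(9*t^2/2 + 2*t)
K_X(t) = log M_X(t) = 9*t^2/2 + 2*t
K′(t) = 9*t + 2
K′′(t) = 9

κ_2 = K′′(0) = 9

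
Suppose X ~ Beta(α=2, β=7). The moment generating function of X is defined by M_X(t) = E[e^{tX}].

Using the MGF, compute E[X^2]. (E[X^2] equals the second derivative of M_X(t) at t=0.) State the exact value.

E[X^2] = M′′(0) = 1/15

M_X(t) = ₁F₁(2; 9; t)
M′(t) = 2*₁F₁(3; 10; t)/9
M′′(t) = ₁F₁(4; 11; t)/15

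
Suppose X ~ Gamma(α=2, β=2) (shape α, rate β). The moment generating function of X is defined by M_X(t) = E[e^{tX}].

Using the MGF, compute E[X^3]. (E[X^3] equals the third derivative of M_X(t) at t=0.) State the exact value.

E[X^3] = M′′′(0) = 3

M_X(t) = 4/(2 - t)^2
M′(t) = -8/(t^3 - 6*t^2 + 12*t - 8)
M′′(t) = 24/(t^4 - 8*t^3 + 24*t^2 - 32*t + 16)
M′′′(t) = -96/(t^5 - 10*t^4 + 40*t^3 - 80*t^2 + 80*t - 32)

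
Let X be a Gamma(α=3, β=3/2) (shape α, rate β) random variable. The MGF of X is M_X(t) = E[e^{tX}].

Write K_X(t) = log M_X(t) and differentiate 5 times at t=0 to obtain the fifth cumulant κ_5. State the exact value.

M_X(t) = 27/(8*(3/2 - t)^3)
K_X(t) = log M_X(t) = -3*log(3/2 - t) - 3*log(2) + 3*log(3)
D^5[K](t) = -2304/(32*t^5 - 240*t^4 + 720*t^3 - 1080*t^2 + 810*t - 243)

κ_5 = D^5[K](0) = 256/27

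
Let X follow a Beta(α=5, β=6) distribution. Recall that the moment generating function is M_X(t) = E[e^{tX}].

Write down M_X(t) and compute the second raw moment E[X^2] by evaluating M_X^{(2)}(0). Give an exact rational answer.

M_X(t) = ₁F₁(5; 11; t)
M′(t) = 5*₁F₁(6; 12; t)/11
M′′(t) = 5*₁F₁(7; 13; t)/22

E[X^2] = M′′(0) = 5/22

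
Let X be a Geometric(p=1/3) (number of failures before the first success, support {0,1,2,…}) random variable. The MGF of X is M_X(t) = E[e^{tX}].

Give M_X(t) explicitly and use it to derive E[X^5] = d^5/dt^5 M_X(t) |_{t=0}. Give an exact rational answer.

M_X(t) = 1/(3*(1 - 2*e^(t)/3))
M′(t) = 2*e^(t)/(4*e^(2*t) - 12*e^(t) + 9)
M′′(t) = (-4*e^(2*t) - 6*e^(t))/(8*e^(3*t) - 36*e^(2*t) + 54*e^(t) - 27)
M′′′(t) = (8*e^(3*t) + 48*e^(2*t) + 18*e^(t))/(16*e^(4*t) - 96*e^(3*t) + 216*e^(2*t) - 216*e^(t) + 81)
M′′′′(t) = (-16*e^(4*t) - 264*e^(3*t) - 396*e^(2*t) - 54*e^(t))/(32*e^(5*t) - 240*e^(4*t) + 720*e^(3*t) - 1080*e^(2*t) + 810*e^(t) - 243)
M′′′′′(t) = (32*e^(5*t) + 1248*e^(4*t) + 4752*e^(3*t) + 2808*e^(2*t) + 162*e^(t))/(64*e^(6*t) - 576*e^(5*t) + 2160*e^(4*t) - 4320*e^(3*t) + 4860*e^(2*t) - 2916*e^(t) + 729)

E[X^5] = M′′′′′(0) = 9002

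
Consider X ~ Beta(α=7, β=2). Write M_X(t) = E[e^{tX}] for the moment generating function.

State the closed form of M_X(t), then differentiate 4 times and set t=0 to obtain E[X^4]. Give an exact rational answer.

E[X^4] = D^4[M](0) = 14/33

M_X(t) = ₁F₁(7; 9; t)
D^4[M](t) = 14*₁F₁(11; 13; t)/33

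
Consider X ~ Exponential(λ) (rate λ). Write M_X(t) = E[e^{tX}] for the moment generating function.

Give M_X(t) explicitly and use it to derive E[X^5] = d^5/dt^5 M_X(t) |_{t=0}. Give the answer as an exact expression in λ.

M_X(t) = λ/(λ - t)
dM/dt = λ/(λ^2 - 2*λ*t + t^2)
d^2M/dt^2 = -2*λ/(-λ^3 + 3*λ^2*t - 3*λ*t^2 + t^3)
d^3M/dt^3 = 6*λ/(λ^4 - 4*λ^3*t + 6*λ^2*t^2 - 4*λ*t^3 + t^4)
d^4M/dt^4 = -24*λ/(-λ^5 + 5*λ^4*t - 10*λ^3*t^2 + 10*λ^2*t^3 - 5*λ*t^4 + t^5)
d^5M/dt^5 = 120*λ/(λ^6 - 6*λ^5*t + 15*λ^4*t^2 - 20*λ^3*t^3 + 15*λ^2*t^4 - 6*λ*t^5 + t^6)

E[X^5] = d^5M/dt^5 |_{t=0} = 120/λ^5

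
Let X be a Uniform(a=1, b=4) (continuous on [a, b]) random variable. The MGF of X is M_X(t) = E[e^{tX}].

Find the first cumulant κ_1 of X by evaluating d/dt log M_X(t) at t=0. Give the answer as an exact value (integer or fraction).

κ_1 = D[K](0) = 5/2

M_X(t) = (e^(4*t) - e^(t))/(3*t)
K_X(t) = log M_X(t) = -log(t) + log(e^(4*t) - e^(t)) - log(3)
D[K](t) = (4*t*e^(3*t) - t - e^(3*t) + 1)/(t*e^(3*t) - t)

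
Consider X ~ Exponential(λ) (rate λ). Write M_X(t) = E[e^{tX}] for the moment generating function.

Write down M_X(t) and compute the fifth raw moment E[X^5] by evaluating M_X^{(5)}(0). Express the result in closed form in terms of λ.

E[X^5] = d^5M/dt^5 |_{t=0} = 120/λ^5

M_X(t) = λ/(λ - t)
dM/dt = λ/(λ^2 - 2*λ*t + t^2)
d^2M/dt^2 = -2*λ/(-λ^3 + 3*λ^2*t - 3*λ*t^2 + t^3)
d^3M/dt^3 = 6*λ/(λ^4 - 4*λ^3*t + 6*λ^2*t^2 - 4*λ*t^3 + t^4)
d^4M/dt^4 = -24*λ/(-λ^5 + 5*λ^4*t - 10*λ^3*t^2 + 10*λ^2*t^3 - 5*λ*t^4 + t^5)
d^5M/dt^5 = 120*λ/(λ^6 - 6*λ^5*t + 15*λ^4*t^2 - 20*λ^3*t^3 + 15*λ^2*t^4 - 6*λ*t^5 + t^6)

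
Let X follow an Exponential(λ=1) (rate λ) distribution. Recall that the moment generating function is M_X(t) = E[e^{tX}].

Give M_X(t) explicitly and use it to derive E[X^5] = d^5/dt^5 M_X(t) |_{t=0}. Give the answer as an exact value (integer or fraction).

M_X(t) = 1/(1 - t)
D^5[M](t) = 120/(t^6 - 6*t^5 + 15*t^4 - 20*t^3 + 15*t^2 - 6*t + 1)

E[X^5] = D^5[M](0) = 120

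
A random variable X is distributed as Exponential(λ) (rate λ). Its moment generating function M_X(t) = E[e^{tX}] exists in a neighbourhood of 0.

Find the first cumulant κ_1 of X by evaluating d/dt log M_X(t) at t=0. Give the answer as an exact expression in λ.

κ_1 = K′(0) = 1/λ

M_X(t) = λ/(λ - t)
K_X(t) = log M_X(t) = log(λ) - log(λ - t)
K′(t) = -1/(-λ + t)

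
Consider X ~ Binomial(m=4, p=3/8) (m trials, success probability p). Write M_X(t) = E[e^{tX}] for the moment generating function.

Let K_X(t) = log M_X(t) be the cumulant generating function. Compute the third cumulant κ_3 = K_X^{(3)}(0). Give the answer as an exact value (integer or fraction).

κ_3 = D^3[K](0) = 15/64

M_X(t) = (3*e^(t)/8 + 5/8)^4
K_X(t) = log M_X(t) = 4*log(3*e^(t)/8 + 5/8)
D^3[K](t) = (-180*e^(2*t) + 300*e^(t))/(27*e^(3*t) + 135*e^(2*t) + 225*e^(t) + 125)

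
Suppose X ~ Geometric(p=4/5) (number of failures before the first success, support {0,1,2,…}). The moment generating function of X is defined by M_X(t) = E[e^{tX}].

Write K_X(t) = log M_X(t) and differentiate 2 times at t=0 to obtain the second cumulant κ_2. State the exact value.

κ_2 = K^(2)(0) = 5/16

M_X(t) = 4/(5*(1 - e^(t)/5))
K_X(t) = log M_X(t) = -log(1 - e^(t)/5) - log(5) + 2*log(2)
K^(2)(t) = 5*e^(t)/(e^(2*t) - 10*e^(t) + 25)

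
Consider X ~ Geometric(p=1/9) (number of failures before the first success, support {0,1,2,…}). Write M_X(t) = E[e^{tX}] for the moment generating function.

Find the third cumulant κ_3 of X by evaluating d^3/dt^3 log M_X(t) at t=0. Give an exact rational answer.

M_X(t) = 1/(9*(1 - 8*e^(t)/9))
K_X(t) = log M_X(t) = -log(1 - 8*e^(t)/9) - 2*log(3)
D^3[K](t) = (-576*e^(2*t) - 648*e^(t))/(512*e^(3*t) - 1728*e^(2*t) + 1944*e^(t) - 729)

κ_3 = D^3[K](0) = 1224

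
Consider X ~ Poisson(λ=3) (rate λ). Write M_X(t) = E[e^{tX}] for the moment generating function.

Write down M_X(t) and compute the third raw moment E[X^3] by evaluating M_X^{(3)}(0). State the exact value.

E[X^3] = M′′′(0) = 57

M_X(t) = e^(3*e^(t) - 3)
M′(t) = 3*e^(-3)*e^(t)*e^(3*e^(t))
M′′(t) = (9*e^(2*t)*e^(3*e^(t)) + 3*e^(t)*e^(3*e^(t)))*e^(-3)
M′′′(t) = (27*e^(3*t)*e^(3*e^(t)) + 27*e^(2*t)*e^(3*e^(t)) + 3*e^(t)*e^(3*e^(t)))*e^(-3)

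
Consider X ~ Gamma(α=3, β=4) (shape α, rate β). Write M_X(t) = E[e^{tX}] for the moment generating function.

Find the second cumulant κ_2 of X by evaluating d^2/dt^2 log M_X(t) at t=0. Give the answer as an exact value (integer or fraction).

M_X(t) = 64/(4 - t)^3
K_X(t) = log M_X(t) = -3*log(4 - t) + 6*log(2)
D^2[K](t) = 3/(t^2 - 8*t + 16)

κ_2 = D^2[K](0) = 3/16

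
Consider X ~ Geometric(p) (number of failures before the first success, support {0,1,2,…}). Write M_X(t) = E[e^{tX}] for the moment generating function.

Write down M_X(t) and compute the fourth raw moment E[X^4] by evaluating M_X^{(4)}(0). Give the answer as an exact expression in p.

E[X^4] = D^4[M](0) = 1 - 15/p + 50/p^2 - 60/p^3 + 24/p^4

M_X(t) = p/(-(1 - p)*e^(t) + 1)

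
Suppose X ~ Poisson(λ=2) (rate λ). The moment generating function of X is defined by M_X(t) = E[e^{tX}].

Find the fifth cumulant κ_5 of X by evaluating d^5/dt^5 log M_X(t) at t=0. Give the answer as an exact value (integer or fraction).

κ_5 = d^5K/dt^5 |_{t=0} = 2

M_X(t) = e^(2*e^(t) - 2)
K_X(t) = log M_X(t) = 2*e^(t) - 2
dK/dt = 2*e^(t)
d^2K/dt^2 = 2*e^(t)
d^3K/dt^3 = 2*e^(t)
d^4K/dt^4 = 2*e^(t)
d^5K/dt^5 = 2*e^(t)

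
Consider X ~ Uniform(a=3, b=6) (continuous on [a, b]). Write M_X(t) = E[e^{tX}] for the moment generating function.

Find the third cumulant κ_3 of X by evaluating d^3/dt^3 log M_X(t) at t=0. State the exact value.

κ_3 = D^3[K](0) = 0

M_X(t) = (e^(6*t) - e^(3*t))/(3*t)
K_X(t) = log M_X(t) = -log(t) + log(e^(6*t) - e^(3*t)) - log(3)
D^3[K](t) = (27*t^3*e^(6*t) + 27*t^3*e^(3*t) - 2*e^(9*t) + 6*e^(6*t) - 6*e^(3*t) + 2)/(t^3*e^(9*t) - 3*t^3*e^(6*t) + 3*t^3*e^(3*t) - t^3)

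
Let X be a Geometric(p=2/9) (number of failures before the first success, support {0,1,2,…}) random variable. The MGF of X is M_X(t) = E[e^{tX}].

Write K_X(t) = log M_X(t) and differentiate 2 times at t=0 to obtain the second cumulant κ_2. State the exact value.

κ_2 = d^2K/dt^2 |_{t=0} = 63/4

M_X(t) = 2/(9*(1 - 7*e^(t)/9))
K_X(t) = log M_X(t) = -log(1 - 7*e^(t)/9) - 2*log(3) + log(2)
dK/dt = -7*e^(t)/(7*e^(t) - 9)
d^2K/dt^2 = 63*e^(t)/(49*e^(2*t) - 126*e^(t) + 81)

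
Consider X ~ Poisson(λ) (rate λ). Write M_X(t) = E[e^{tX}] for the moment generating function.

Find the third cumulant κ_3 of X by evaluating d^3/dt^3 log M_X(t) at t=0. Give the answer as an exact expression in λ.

M_X(t) = e^(λ*(e^(t) - 1))
K_X(t) = log M_X(t) = λ*(e^(t) - 1)
D^3[K](t) = λ*e^(t)

κ_3 = D^3[K](0) = λ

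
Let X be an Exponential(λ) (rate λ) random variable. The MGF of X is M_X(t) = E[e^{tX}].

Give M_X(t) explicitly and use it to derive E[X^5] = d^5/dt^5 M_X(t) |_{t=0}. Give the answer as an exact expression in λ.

M_X(t) = λ/(λ - t)
M′(t) = λ/(λ^2 - 2*λ*t + t^2)
M′′(t) = -2*λ/(-λ^3 + 3*λ^2*t - 3*λ*t^2 + t^3)
M′′′(t) = 6*λ/(λ^4 - 4*λ^3*t + 6*λ^2*t^2 - 4*λ*t^3 + t^4)
M′′′′(t) = -24*λ/(-λ^5 + 5*λ^4*t - 10*λ^3*t^2 + 10*λ^2*t^3 - 5*λ*t^4 + t^5)
M′′′′′(t) = 120*λ/(λ^6 - 6*λ^5*t + 15*λ^4*t^2 - 20*λ^3*t^3 + 15*λ^2*t^4 - 6*λ*t^5 + t^6)

E[X^5] = M′′′′′(0) = 120/λ^5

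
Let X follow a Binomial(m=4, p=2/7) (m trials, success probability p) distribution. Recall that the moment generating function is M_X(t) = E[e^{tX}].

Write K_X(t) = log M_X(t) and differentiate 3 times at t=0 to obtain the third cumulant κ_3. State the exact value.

M_X(t) = (2*e^(t)/7 + 5/7)^4
K_X(t) = log M_X(t) = 4*log(2*e^(t)/7 + 5/7)
K′(t) = 8*e^(t)/(2*e^(t) + 5)
K′′(t) = 40*e^(t)/(4*e^(2*t) + 20*e^(t) + 25)
K′′′(t) = (-80*e^(2*t) + 200*e^(t))/(8*e^(3*t) + 60*e^(2*t) + 150*e^(t) + 125)

κ_3 = K′′′(0) = 120/343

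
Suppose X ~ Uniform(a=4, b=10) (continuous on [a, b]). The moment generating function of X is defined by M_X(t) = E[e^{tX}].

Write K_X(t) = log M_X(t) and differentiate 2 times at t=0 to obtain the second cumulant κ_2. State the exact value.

κ_2 = K′′(0) = 3

M_X(t) = (e^(10*t) - e^(4*t))/(6*t)
K_X(t) = log M_X(t) = -log(t) + log(e^(10*t) - e^(4*t)) - log(6)
K′(t) = (10*t*e^(6*t) - 4*t - e^(6*t) + 1)/(t*e^(6*t) - t)
K′′(t) = (-36*t^2*e^(6*t) + e^(12*t) - 2*e^(6*t) + 1)/(t^2*e^(12*t) - 2*t^2*e^(6*t) + t^2)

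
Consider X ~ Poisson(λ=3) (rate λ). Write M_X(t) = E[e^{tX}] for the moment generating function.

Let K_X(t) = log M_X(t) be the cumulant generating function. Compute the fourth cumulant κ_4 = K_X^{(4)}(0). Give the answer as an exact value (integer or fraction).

M_X(t) = e^(3*e^(t) - 3)
K_X(t) = log M_X(t) = 3*e^(t) - 3
dK/dt = 3*e^(t)
d^2K/dt^2 = 3*e^(t)
d^3K/dt^3 = 3*e^(t)
d^4K/dt^4 = 3*e^(t)

κ_4 = d^4K/dt^4 |_{t=0} = 3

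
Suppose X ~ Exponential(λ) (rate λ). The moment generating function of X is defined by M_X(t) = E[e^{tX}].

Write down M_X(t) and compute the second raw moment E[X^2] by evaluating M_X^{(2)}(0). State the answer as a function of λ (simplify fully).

E[X^2] = D^2[M](0) = 2/λ^2

M_X(t) = λ/(λ - t)
D^2[M](t) = -2*λ/(-λ^3 + 3*λ^2*t - 3*λ*t^2 + t^3)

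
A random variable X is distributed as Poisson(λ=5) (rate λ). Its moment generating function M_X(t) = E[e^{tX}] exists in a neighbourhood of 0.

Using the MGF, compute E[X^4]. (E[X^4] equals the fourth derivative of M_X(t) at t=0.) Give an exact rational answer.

M_X(t) = e^(5*e^(t) - 5)
M^(4)(t) = (625*e^(4*t)*e^(5*e^(t)) + 750*e^(3*t)*e^(5*e^(t)) + 175*e^(2*t)*e^(5*e^(t)) + 5*e^(t)*e^(5*e^(t)))*e^(-5)

E[X^4] = M^(4)(0) = 1555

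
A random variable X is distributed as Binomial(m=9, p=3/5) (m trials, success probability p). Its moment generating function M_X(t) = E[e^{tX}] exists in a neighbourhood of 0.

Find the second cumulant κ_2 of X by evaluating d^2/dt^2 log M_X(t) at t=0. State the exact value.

κ_2 = K′′(0) = 54/25

M_X(t) = (3*e^(t)/5 + 2/5)^9
K_X(t) = log M_X(t) = 9*log(3*e^(t)/5 + 2/5)
K′(t) = 27*e^(t)/(3*e^(t) + 2)
K′′(t) = 54*e^(t)/(9*e^(2*t) + 12*e^(t) + 4)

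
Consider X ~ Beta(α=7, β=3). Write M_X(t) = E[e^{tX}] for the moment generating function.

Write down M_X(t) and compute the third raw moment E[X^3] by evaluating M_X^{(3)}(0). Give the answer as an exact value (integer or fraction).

M_X(t) = ₁F₁(7; 10; t)
M^(3)(t) = 21*₁F₁(10; 13; t)/55

E[X^3] = M^(3)(0) = 21/55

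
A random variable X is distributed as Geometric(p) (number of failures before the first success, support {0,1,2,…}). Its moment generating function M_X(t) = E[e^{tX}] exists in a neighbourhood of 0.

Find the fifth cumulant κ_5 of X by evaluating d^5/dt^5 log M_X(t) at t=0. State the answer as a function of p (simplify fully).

M_X(t) = p/(-(1 - p)*e^(t) + 1)
K_X(t) = log M_X(t) = log(p) - log(-(1 - p)*e^(t) + 1)
dK/dt = (-p*e^(t) + e^(t))/(p*e^(t) - e^(t) + 1)
d^2K/dt^2 = (-p*e^(t) + e^(t))/(p^2*e^(2*t) - 2*p*e^(2*t) + 2*p*e^(t) + e^(2*t) - 2*e^(t) + 1)

κ_5 = d^5K/dt^5 |_{t=0} = (p^4 - 15*p^3 + 50*p^2 - 60*p + 24)/p^5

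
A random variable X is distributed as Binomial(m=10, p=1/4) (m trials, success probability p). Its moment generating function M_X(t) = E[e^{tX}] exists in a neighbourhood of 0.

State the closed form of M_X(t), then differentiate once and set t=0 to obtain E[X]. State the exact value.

E[X] = M^(1)(0) = 5/2

M_X(t) = (e^(t)/4 + 3/4)^10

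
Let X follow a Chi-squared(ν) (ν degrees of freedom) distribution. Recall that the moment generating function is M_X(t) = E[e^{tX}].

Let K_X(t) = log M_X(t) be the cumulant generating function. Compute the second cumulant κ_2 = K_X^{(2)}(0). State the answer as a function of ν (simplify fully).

M_X(t) = (1 - 2*t)^(-ν/2)
K_X(t) = log M_X(t) = -ν*log(1 - 2*t)/2
D^2[K](t) = 2*ν/(4*t^2 - 4*t + 1)

κ_2 = D^2[K](0) = 2*ν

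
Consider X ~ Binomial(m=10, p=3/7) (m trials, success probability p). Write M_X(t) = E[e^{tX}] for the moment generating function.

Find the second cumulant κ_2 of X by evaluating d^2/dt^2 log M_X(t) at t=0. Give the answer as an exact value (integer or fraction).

M_X(t) = (3*e^(t)/7 + 4/7)^10
K_X(t) = log M_X(t) = 10*log(3*e^(t)/7 + 4/7)
K^(2)(t) = 120*e^(t)/(9*e^(2*t) + 24*e^(t) + 16)

κ_2 = K^(2)(0) = 120/49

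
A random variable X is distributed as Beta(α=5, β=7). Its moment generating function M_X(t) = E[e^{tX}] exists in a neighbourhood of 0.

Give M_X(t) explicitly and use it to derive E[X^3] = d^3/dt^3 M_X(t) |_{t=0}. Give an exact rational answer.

E[X^3] = d^3M/dt^3 |_{t=0} = 5/52

M_X(t) = ₁F₁(5; 12; t)
dM/dt = 5*₁F₁(6; 13; t)/12
d^2M/dt^2 = 5*₁F₁(7; 14; t)/26
d^3M/dt^3 = 5*₁F₁(8; 15; t)/52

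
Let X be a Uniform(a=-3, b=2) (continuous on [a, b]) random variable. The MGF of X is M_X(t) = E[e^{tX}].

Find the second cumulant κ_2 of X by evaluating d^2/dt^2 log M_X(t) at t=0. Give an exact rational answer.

M_X(t) = (e^(2*t) - e^(-3*t))/(5*t)
K_X(t) = log M_X(t) = -log(t) + log(e^(2*t) - e^(-3*t)) - log(5)
dK/dt = (2*t*e^(5*t) + 3*t - e^(5*t) + 1)/(t*e^(5*t) - t)
d^2K/dt^2 = (-25*t^2*e^(5*t) + e^(10*t) - 2*e^(5*t) + 1)/(t^2*e^(10*t) - 2*t^2*e^(5*t) + t^2)

κ_2 = d^2K/dt^2 |_{t=0} = 25/12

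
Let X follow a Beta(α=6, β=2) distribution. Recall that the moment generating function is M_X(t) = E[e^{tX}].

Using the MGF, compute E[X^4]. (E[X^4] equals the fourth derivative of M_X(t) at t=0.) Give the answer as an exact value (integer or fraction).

M_X(t) = ₁F₁(6; 8; t)
M′(t) = 3*₁F₁(7; 9; t)/4
M′′(t) = 7*₁F₁(8; 10; t)/12
M′′′(t) = 7*₁F₁(9; 11; t)/15
M′′′′(t) = 21*₁F₁(10; 12; t)/55

E[X^4] = M′′′′(0) = 21/55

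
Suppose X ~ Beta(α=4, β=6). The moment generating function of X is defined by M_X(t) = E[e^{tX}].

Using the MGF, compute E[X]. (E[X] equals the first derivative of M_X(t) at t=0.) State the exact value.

M_X(t) = ₁F₁(4; 10; t)
M′(t) = 2*₁F₁(5; 11; t)/5

E[X] = M′(0) = 2/5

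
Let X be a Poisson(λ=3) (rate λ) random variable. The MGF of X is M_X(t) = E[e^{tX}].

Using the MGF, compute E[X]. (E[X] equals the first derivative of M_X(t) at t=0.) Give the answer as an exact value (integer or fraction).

E[X] = D[M](0) = 3

M_X(t) = e^(3*e^(t) - 3)
D[M](t) = 3*e^(-3)*e^(t)*e^(3*e^(t))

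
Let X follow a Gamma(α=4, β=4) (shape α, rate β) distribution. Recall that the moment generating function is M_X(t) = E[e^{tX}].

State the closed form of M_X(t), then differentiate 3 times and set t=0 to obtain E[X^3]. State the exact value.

E[X^3] = D^3[M](0) = 15/8

M_X(t) = 256/(4 - t)^4
D^3[M](t) = -30720/(t^7 - 28*t^6 + 336*t^5 - 2240*t^4 + 8960*t^3 - 21504*t^2 + 28672*t - 16384)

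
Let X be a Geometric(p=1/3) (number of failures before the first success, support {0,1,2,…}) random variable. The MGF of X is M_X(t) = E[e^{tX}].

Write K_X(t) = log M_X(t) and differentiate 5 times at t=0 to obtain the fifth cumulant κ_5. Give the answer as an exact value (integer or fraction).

κ_5 = d^5K/dt^5 |_{t=0} = 2190

M_X(t) = 1/(3*(1 - 2*e^(t)/3))
K_X(t) = log M_X(t) = -log(1 - 2*e^(t)/3) - log(3)
dK/dt = -2*e^(t)/(2*e^(t) - 3)
d^2K/dt^2 = 6*e^(t)/(4*e^(2*t) - 12*e^(t) + 9)
d^3K/dt^3 = (-12*e^(2*t) - 18*e^(t))/(8*e^(3*t) - 36*e^(2*t) + 54*e^(t) - 27)
d^4K/dt^4 = (24*e^(3*t) + 144*e^(2*t) + 54*e^(t))/(16*e^(4*t) - 96*e^(3*t) + 216*e^(2*t) - 216*e^(t) + 81)
d^5K/dt^5 = (-48*e^(4*t) - 792*e^(3*t) - 1188*e^(2*t) - 162*e^(t))/(32*e^(5*t) - 240*e^(4*t) + 720*e^(3*t) - 1080*e^(2*t) + 810*e^(t) - 243)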